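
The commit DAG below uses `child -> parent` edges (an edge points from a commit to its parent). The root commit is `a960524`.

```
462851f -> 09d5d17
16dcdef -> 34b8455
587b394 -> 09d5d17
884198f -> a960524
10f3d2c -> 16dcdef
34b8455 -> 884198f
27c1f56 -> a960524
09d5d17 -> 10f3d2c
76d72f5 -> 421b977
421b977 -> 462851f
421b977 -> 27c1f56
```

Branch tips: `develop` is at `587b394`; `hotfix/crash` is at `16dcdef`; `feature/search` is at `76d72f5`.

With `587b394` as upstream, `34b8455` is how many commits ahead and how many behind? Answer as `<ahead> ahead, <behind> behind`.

Reachable from 34b8455: {34b8455, 884198f, a960524}.
Reachable from 587b394: {09d5d17, 10f3d2c, 16dcdef, 34b8455, 587b394, 884198f, a960524}.
Only in 34b8455's history (ahead): {} — 0.
Only in 587b394's history (behind): {09d5d17, 10f3d2c, 16dcdef, 587b394} — 4.

0 ahead, 4 behind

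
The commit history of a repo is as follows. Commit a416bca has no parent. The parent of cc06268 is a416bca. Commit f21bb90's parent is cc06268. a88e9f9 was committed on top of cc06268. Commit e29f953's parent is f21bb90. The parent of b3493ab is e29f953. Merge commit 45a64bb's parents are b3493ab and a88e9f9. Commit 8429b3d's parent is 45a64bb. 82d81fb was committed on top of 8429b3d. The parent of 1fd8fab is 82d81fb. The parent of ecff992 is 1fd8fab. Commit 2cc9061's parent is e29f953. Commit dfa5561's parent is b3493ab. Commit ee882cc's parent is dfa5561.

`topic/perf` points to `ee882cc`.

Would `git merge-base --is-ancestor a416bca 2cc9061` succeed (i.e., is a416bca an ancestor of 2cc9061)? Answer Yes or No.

Yes

Ancestors of 2cc9061 (commits reachable by following parents): {2cc9061, a416bca, cc06268, e29f953, f21bb90}.
a416bca is in that set, so it is an ancestor of 2cc9061.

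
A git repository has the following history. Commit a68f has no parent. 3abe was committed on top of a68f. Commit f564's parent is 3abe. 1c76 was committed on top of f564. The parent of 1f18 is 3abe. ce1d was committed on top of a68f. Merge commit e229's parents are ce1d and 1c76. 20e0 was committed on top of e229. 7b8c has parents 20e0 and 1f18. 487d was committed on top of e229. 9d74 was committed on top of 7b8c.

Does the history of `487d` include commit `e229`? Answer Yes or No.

Yes

Ancestors of 487d (commits reachable by following parents): {1c76, 3abe, 487d, a68f, ce1d, e229, f564}.
e229 is in that set, so it is an ancestor of 487d.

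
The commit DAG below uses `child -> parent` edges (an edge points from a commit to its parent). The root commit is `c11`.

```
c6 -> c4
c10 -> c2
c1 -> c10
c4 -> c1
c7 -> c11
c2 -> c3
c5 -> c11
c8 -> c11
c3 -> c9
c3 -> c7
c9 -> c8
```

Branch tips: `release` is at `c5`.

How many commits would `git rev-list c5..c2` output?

Reachable from c2: {c11, c2, c3, c7, c8, c9}.
Reachable from c5: {c11, c5}.
In c2's history but not c5's: {c2, c3, c7, c8, c9} — 5 commits.

5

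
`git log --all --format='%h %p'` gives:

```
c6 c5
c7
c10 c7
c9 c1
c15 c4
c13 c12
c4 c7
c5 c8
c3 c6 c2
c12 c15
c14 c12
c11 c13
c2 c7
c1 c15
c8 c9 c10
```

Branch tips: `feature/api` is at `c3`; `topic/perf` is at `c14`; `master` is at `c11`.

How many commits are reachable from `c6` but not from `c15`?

6

Reachable from c6: {c1, c10, c15, c4, c5, c6, c7, c8, c9}.
Reachable from c15: {c15, c4, c7}.
In c6's history but not c15's: {c1, c10, c5, c6, c8, c9} — 6 commits.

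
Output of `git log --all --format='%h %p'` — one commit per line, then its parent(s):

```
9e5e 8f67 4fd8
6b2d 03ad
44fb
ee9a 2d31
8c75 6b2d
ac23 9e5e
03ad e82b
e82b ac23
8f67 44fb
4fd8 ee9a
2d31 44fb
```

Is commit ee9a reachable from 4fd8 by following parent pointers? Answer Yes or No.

Ancestors of 4fd8 (commits reachable by following parents): {2d31, 44fb, 4fd8, ee9a}.
ee9a is in that set, so it is an ancestor of 4fd8.

Yes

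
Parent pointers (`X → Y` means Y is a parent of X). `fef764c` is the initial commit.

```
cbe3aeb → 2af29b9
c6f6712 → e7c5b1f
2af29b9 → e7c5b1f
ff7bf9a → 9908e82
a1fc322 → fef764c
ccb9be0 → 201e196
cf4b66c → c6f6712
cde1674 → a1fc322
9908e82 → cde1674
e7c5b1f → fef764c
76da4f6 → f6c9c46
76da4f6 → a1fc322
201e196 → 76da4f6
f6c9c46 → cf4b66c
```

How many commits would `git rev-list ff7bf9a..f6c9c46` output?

Reachable from f6c9c46: {c6f6712, cf4b66c, e7c5b1f, f6c9c46, fef764c}.
Reachable from ff7bf9a: {9908e82, a1fc322, cde1674, fef764c, ff7bf9a}.
In f6c9c46's history but not ff7bf9a's: {c6f6712, cf4b66c, e7c5b1f, f6c9c46} — 4 commits.

4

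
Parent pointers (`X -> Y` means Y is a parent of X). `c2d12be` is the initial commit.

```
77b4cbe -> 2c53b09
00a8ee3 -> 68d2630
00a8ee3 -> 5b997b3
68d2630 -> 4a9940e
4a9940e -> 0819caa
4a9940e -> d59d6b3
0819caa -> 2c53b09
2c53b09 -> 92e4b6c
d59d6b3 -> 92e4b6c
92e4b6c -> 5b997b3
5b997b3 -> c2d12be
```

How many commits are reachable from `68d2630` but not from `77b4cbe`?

Reachable from 68d2630: {0819caa, 2c53b09, 4a9940e, 5b997b3, 68d2630, 92e4b6c, c2d12be, d59d6b3}.
Reachable from 77b4cbe: {2c53b09, 5b997b3, 77b4cbe, 92e4b6c, c2d12be}.
In 68d2630's history but not 77b4cbe's: {0819caa, 4a9940e, 68d2630, d59d6b3} — 4 commits.

4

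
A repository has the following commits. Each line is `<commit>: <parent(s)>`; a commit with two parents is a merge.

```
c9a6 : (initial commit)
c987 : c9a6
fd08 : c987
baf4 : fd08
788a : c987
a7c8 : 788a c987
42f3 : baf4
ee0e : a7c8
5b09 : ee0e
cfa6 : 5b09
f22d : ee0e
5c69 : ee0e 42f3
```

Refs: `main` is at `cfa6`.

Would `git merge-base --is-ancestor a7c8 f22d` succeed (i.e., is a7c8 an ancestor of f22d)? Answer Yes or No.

Ancestors of f22d (commits reachable by following parents): {788a, a7c8, c987, c9a6, ee0e, f22d}.
a7c8 is in that set, so it is an ancestor of f22d.

Yes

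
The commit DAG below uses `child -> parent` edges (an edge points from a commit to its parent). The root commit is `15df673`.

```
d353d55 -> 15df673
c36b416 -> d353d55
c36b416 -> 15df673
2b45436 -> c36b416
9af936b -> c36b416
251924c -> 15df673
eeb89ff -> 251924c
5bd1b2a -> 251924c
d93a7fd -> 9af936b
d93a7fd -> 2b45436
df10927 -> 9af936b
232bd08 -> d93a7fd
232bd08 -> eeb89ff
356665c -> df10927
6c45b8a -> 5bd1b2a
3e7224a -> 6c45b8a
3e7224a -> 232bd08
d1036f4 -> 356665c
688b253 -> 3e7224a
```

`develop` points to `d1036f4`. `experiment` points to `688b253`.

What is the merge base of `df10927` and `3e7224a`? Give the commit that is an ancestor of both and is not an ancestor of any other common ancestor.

Ancestors of df10927: {15df673, 9af936b, c36b416, d353d55, df10927}.
Ancestors of 3e7224a: {15df673, 232bd08, 251924c, 2b45436, 3e7224a, 5bd1b2a, 6c45b8a, 9af936b, c36b416, d353d55, d93a7fd, eeb89ff}.
Common ancestors: {15df673, 9af936b, c36b416, d353d55}.
Among these, 9af936b is not an ancestor of any other common ancestor — it is the merge base.

9af936b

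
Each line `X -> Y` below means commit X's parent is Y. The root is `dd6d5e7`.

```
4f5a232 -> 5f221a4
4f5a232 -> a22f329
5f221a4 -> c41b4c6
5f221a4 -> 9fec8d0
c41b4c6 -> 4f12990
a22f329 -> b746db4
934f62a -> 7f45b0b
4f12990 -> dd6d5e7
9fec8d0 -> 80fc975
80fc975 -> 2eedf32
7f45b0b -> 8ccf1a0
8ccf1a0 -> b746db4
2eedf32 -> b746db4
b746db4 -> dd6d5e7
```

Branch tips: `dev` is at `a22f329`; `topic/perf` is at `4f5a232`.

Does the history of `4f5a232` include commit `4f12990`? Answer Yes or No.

Yes

Ancestors of 4f5a232 (commits reachable by following parents): {2eedf32, 4f12990, 4f5a232, 5f221a4, 80fc975, 9fec8d0, a22f329, b746db4, c41b4c6, dd6d5e7}.
4f12990 is in that set, so it is an ancestor of 4f5a232.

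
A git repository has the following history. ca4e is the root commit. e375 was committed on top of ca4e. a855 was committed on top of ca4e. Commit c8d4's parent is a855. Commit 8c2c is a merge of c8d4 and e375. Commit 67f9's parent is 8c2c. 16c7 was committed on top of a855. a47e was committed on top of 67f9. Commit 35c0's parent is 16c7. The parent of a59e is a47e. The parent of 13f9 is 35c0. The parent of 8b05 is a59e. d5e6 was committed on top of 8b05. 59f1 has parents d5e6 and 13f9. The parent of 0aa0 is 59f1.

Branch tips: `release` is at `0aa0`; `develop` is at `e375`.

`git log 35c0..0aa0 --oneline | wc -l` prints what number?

11

Reachable from 0aa0: {0aa0, 13f9, 16c7, 35c0, 59f1, 67f9, 8b05, 8c2c, a47e, a59e, a855, c8d4, ca4e, d5e6, e375}.
Reachable from 35c0: {16c7, 35c0, a855, ca4e}.
In 0aa0's history but not 35c0's: {0aa0, 13f9, 59f1, 67f9, 8b05, 8c2c, a47e, a59e, c8d4, d5e6, e375} — 11 commits.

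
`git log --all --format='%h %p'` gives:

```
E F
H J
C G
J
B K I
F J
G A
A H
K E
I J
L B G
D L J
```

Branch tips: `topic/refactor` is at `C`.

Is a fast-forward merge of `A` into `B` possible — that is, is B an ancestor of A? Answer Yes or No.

No

A fast-forward from B to A is possible iff B is an ancestor of A.
Ancestors of A: {A, H, J}.
B is not among them, so fast-forward is not possible.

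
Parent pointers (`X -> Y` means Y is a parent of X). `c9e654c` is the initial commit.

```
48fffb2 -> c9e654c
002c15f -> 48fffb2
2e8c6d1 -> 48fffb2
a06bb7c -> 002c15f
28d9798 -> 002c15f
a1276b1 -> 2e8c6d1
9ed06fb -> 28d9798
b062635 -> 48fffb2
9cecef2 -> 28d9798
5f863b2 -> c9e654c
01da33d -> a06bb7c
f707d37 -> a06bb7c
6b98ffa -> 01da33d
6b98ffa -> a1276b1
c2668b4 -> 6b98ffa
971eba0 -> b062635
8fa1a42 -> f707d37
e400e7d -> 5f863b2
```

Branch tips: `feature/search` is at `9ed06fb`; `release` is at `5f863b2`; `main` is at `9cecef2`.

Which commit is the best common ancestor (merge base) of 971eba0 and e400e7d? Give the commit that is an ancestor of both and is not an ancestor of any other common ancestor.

Ancestors of 971eba0: {48fffb2, 971eba0, b062635, c9e654c}.
Ancestors of e400e7d: {5f863b2, c9e654c, e400e7d}.
Common ancestors: {c9e654c}.
The only common ancestor is c9e654c, so it is the merge base.

c9e654c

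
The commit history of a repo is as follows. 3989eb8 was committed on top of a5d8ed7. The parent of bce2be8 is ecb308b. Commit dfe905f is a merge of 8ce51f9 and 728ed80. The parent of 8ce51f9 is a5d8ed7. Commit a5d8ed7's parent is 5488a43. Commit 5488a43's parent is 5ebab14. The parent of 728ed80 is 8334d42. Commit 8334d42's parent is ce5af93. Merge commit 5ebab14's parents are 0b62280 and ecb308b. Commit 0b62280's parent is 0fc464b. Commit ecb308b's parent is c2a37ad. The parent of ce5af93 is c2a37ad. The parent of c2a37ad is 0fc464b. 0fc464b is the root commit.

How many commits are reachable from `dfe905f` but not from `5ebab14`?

Reachable from dfe905f: {0b62280, 0fc464b, 5488a43, 5ebab14, 728ed80, 8334d42, 8ce51f9, a5d8ed7, c2a37ad, ce5af93, dfe905f, ecb308b}.
Reachable from 5ebab14: {0b62280, 0fc464b, 5ebab14, c2a37ad, ecb308b}.
In dfe905f's history but not 5ebab14's: {5488a43, 728ed80, 8334d42, 8ce51f9, a5d8ed7, ce5af93, dfe905f} — 7 commits.

7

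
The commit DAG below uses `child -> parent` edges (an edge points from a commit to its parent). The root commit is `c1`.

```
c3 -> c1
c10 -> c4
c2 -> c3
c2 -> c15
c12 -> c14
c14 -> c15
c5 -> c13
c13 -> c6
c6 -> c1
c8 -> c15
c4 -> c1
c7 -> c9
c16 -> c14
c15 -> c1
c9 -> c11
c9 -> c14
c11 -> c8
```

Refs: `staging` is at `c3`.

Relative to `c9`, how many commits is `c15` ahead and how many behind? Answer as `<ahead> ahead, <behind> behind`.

0 ahead, 4 behind

Reachable from c15: {c1, c15}.
Reachable from c9: {c1, c11, c14, c15, c8, c9}.
Only in c15's history (ahead): {} — 0.
Only in c9's history (behind): {c11, c14, c8, c9} — 4.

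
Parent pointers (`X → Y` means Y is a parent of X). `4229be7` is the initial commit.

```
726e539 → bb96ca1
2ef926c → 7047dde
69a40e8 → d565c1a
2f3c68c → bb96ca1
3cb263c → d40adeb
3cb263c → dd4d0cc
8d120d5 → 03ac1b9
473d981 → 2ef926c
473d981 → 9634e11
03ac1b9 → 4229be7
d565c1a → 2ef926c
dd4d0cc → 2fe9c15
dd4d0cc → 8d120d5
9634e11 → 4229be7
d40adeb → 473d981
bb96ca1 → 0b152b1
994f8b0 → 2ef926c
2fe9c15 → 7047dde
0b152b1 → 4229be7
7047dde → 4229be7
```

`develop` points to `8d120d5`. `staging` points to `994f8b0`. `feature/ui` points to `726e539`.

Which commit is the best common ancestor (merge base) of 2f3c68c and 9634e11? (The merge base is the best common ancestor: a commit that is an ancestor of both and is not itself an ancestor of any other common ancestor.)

4229be7

Ancestors of 2f3c68c: {0b152b1, 2f3c68c, 4229be7, bb96ca1}.
Ancestors of 9634e11: {4229be7, 9634e11}.
Common ancestors: {4229be7}.
The only common ancestor is 4229be7, so it is the merge base.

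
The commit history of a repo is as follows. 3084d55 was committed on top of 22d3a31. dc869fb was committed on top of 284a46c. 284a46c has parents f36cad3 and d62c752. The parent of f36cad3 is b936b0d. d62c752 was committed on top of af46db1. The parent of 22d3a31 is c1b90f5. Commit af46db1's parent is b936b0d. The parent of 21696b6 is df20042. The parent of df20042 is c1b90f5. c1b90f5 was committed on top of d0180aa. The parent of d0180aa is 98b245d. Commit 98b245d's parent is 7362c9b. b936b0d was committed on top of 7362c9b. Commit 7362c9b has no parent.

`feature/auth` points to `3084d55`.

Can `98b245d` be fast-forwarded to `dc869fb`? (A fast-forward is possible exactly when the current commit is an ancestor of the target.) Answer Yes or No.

No

A fast-forward from 98b245d to dc869fb is possible iff 98b245d is an ancestor of dc869fb.
Ancestors of dc869fb: {284a46c, 7362c9b, af46db1, b936b0d, d62c752, dc869fb, f36cad3}.
98b245d is not among them, so fast-forward is not possible.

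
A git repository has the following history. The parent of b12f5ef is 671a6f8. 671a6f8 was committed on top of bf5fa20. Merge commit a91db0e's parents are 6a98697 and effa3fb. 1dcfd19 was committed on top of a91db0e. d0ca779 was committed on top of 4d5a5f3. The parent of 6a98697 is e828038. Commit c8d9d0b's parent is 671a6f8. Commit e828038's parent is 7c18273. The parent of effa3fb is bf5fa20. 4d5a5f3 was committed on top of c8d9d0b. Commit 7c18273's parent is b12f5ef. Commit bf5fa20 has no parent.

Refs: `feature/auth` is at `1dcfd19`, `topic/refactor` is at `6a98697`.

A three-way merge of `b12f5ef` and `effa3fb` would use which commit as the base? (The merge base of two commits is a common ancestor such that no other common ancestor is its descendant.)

bf5fa20

Ancestors of b12f5ef: {671a6f8, b12f5ef, bf5fa20}.
Ancestors of effa3fb: {bf5fa20, effa3fb}.
Common ancestors: {bf5fa20}.
The only common ancestor is bf5fa20, so it is the merge base.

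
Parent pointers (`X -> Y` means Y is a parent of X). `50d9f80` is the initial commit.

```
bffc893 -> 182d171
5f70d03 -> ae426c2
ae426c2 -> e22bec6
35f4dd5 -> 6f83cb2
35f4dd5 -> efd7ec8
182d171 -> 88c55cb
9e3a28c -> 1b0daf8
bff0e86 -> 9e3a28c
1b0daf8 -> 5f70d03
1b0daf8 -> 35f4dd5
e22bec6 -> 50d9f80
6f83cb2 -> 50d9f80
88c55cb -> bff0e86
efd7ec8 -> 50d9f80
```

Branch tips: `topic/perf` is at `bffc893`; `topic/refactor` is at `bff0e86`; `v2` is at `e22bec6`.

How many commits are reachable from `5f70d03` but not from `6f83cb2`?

3

Reachable from 5f70d03: {50d9f80, 5f70d03, ae426c2, e22bec6}.
Reachable from 6f83cb2: {50d9f80, 6f83cb2}.
In 5f70d03's history but not 6f83cb2's: {5f70d03, ae426c2, e22bec6} — 3 commits.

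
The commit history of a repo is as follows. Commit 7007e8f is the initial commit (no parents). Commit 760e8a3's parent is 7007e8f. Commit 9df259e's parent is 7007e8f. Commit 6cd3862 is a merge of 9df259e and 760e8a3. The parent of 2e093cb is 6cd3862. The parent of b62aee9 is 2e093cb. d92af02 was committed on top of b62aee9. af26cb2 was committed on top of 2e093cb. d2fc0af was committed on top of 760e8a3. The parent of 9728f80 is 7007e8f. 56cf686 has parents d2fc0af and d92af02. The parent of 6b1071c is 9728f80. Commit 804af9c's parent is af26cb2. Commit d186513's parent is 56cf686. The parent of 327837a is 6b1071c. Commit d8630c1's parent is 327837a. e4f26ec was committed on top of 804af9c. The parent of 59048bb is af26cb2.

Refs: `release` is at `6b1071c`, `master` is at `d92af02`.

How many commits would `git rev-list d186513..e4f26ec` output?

Reachable from e4f26ec: {2e093cb, 6cd3862, 7007e8f, 760e8a3, 804af9c, 9df259e, af26cb2, e4f26ec}.
Reachable from d186513: {2e093cb, 56cf686, 6cd3862, 7007e8f, 760e8a3, 9df259e, b62aee9, d186513, d2fc0af, d92af02}.
In e4f26ec's history but not d186513's: {804af9c, af26cb2, e4f26ec} — 3 commits.

3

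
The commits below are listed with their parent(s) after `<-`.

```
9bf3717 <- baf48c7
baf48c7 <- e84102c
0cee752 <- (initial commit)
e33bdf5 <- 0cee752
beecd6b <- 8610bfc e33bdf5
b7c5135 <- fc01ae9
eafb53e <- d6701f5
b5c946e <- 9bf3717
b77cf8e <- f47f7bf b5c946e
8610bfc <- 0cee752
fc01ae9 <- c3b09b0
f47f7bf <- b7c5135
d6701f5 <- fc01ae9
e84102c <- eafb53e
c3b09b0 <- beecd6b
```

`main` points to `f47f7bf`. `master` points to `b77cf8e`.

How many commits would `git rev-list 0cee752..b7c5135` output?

Reachable from b7c5135: {0cee752, 8610bfc, b7c5135, beecd6b, c3b09b0, e33bdf5, fc01ae9}.
Reachable from 0cee752: {0cee752}.
In b7c5135's history but not 0cee752's: {8610bfc, b7c5135, beecd6b, c3b09b0, e33bdf5, fc01ae9} — 6 commits.

6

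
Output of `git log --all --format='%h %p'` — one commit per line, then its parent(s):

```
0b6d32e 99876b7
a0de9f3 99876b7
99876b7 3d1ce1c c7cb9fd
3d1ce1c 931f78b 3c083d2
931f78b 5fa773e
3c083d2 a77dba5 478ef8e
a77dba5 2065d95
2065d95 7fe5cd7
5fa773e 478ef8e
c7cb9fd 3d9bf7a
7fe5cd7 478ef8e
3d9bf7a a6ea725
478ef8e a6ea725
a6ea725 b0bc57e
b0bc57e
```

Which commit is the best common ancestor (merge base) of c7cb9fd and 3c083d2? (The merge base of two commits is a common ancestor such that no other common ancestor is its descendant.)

Ancestors of c7cb9fd: {3d9bf7a, a6ea725, b0bc57e, c7cb9fd}.
Ancestors of 3c083d2: {2065d95, 3c083d2, 478ef8e, 7fe5cd7, a6ea725, a77dba5, b0bc57e}.
Common ancestors: {a6ea725, b0bc57e}.
Among these, a6ea725 is not an ancestor of any other common ancestor — it is the merge base.

a6ea725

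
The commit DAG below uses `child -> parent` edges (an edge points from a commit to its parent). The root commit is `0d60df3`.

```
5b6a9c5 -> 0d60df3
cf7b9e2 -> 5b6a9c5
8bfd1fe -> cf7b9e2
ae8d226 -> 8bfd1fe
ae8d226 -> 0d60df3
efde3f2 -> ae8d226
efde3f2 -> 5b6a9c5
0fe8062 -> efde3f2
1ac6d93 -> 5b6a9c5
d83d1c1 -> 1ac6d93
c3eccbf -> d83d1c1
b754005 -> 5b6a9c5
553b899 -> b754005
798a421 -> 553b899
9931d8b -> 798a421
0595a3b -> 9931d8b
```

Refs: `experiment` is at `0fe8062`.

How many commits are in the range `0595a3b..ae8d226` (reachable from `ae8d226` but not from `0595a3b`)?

3

Reachable from ae8d226: {0d60df3, 5b6a9c5, 8bfd1fe, ae8d226, cf7b9e2}.
Reachable from 0595a3b: {0595a3b, 0d60df3, 553b899, 5b6a9c5, 798a421, 9931d8b, b754005}.
In ae8d226's history but not 0595a3b's: {8bfd1fe, ae8d226, cf7b9e2} — 3 commits.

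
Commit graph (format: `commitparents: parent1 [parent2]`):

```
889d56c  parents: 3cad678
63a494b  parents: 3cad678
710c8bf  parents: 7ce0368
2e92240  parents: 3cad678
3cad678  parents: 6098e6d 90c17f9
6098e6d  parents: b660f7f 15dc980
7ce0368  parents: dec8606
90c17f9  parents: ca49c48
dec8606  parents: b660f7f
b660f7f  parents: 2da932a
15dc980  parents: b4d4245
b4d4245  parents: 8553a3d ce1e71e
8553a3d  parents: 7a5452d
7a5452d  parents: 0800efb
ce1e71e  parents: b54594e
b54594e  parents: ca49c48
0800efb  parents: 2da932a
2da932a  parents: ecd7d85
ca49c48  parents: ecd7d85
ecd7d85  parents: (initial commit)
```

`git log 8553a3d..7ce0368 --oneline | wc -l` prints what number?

3

Reachable from 7ce0368: {2da932a, 7ce0368, b660f7f, dec8606, ecd7d85}.
Reachable from 8553a3d: {0800efb, 2da932a, 7a5452d, 8553a3d, ecd7d85}.
In 7ce0368's history but not 8553a3d's: {7ce0368, b660f7f, dec8606} — 3 commits.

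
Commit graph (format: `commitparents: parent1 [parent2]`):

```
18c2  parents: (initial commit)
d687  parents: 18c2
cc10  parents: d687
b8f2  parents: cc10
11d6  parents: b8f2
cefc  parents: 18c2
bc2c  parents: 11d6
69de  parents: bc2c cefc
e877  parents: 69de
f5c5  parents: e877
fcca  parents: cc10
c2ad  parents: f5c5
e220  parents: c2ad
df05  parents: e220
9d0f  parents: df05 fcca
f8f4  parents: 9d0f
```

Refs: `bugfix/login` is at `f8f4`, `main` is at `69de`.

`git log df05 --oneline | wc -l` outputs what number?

Walking parent pointers from df05: reachable set = {11d6, 18c2, 69de, b8f2, bc2c, c2ad, cc10, cefc, d687, df05, e220, e877, f5c5}.
That is 13 commits.

13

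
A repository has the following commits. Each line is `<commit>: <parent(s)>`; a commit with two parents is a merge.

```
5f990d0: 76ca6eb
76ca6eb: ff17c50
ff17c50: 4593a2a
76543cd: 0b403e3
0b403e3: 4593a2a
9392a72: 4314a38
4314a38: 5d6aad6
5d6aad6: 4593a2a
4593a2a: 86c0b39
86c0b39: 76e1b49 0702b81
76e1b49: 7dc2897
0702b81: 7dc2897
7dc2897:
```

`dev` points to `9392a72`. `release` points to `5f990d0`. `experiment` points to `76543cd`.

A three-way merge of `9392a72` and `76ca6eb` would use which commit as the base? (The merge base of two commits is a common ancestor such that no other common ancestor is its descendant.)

Ancestors of 9392a72: {0702b81, 4314a38, 4593a2a, 5d6aad6, 76e1b49, 7dc2897, 86c0b39, 9392a72}.
Ancestors of 76ca6eb: {0702b81, 4593a2a, 76ca6eb, 76e1b49, 7dc2897, 86c0b39, ff17c50}.
Common ancestors: {0702b81, 4593a2a, 76e1b49, 7dc2897, 86c0b39}.
Among these, 4593a2a is not an ancestor of any other common ancestor — it is the merge base.

4593a2a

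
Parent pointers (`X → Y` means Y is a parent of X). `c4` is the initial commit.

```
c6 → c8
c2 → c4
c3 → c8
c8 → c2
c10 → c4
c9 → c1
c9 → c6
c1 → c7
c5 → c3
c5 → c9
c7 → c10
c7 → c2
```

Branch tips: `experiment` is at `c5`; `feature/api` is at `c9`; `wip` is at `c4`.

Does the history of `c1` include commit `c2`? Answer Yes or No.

Yes

Ancestors of c1 (commits reachable by following parents): {c1, c10, c2, c4, c7}.
c2 is in that set, so it is an ancestor of c1.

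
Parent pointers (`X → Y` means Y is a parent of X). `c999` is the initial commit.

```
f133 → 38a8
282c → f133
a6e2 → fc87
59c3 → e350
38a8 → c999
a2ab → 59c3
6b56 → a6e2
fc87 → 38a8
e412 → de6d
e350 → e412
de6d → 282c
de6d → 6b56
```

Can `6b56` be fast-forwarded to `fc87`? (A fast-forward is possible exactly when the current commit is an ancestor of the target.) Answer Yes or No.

A fast-forward from 6b56 to fc87 is possible iff 6b56 is an ancestor of fc87.
Ancestors of fc87: {38a8, c999, fc87}.
6b56 is not among them, so fast-forward is not possible.

No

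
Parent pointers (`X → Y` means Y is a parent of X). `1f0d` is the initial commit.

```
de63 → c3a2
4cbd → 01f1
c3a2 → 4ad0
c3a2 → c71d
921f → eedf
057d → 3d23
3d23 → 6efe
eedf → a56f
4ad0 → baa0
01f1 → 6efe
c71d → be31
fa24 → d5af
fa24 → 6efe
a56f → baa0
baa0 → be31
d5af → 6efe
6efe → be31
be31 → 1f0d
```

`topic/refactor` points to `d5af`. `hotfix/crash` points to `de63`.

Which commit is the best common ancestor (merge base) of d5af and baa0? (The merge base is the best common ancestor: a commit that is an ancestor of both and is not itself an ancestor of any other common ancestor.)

be31

Ancestors of d5af: {1f0d, 6efe, be31, d5af}.
Ancestors of baa0: {1f0d, baa0, be31}.
Common ancestors: {1f0d, be31}.
Among these, be31 is not an ancestor of any other common ancestor — it is the merge base.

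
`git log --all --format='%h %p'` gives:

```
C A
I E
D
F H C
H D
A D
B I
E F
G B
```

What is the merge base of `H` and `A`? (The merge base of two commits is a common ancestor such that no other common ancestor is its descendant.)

D

Ancestors of H: {D, H}.
Ancestors of A: {A, D}.
Common ancestors: {D}.
The only common ancestor is D, so it is the merge base.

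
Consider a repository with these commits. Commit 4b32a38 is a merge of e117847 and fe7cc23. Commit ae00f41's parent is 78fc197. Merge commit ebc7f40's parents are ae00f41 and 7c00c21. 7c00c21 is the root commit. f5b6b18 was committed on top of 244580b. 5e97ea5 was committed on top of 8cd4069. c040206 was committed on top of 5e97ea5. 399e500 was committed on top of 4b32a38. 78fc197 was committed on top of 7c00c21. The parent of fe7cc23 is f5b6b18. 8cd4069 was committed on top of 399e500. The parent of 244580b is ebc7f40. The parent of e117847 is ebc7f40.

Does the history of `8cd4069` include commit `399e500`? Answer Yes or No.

Ancestors of 8cd4069 (commits reachable by following parents): {244580b, 399e500, 4b32a38, 78fc197, 7c00c21, 8cd4069, ae00f41, e117847, ebc7f40, f5b6b18, fe7cc23}.
399e500 is in that set, so it is an ancestor of 8cd4069.

Yes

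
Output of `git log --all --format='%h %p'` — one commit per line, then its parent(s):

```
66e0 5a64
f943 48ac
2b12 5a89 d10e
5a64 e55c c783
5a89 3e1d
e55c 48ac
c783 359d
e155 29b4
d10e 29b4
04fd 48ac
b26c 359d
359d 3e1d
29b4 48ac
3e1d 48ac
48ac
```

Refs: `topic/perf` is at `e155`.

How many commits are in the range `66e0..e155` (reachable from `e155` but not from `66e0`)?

Reachable from e155: {29b4, 48ac, e155}.
Reachable from 66e0: {359d, 3e1d, 48ac, 5a64, 66e0, c783, e55c}.
In e155's history but not 66e0's: {29b4, e155} — 2 commits.

2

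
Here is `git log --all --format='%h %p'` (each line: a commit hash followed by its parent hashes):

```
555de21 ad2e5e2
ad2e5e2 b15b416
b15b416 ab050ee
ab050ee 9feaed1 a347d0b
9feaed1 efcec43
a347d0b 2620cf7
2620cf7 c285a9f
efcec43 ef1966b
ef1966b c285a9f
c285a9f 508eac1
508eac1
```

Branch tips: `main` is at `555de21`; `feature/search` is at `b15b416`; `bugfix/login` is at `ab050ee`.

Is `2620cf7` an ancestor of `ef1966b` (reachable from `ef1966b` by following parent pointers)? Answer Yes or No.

No

Ancestors of ef1966b: {508eac1, c285a9f, ef1966b}.
2620cf7 is not in that set, so it is not an ancestor of ef1966b.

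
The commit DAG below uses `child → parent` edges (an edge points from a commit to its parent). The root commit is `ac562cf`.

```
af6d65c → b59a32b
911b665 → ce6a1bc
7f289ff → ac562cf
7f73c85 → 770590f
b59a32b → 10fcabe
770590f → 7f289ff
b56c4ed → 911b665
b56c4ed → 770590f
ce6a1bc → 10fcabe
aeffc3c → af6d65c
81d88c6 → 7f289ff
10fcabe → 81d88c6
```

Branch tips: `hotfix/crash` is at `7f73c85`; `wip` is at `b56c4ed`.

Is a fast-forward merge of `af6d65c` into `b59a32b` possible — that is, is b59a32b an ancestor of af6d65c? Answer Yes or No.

A fast-forward from b59a32b to af6d65c is possible iff b59a32b is an ancestor of af6d65c.
Ancestors of af6d65c: {10fcabe, 7f289ff, 81d88c6, ac562cf, af6d65c, b59a32b}.
b59a32b is among them, so fast-forward is possible.

Yes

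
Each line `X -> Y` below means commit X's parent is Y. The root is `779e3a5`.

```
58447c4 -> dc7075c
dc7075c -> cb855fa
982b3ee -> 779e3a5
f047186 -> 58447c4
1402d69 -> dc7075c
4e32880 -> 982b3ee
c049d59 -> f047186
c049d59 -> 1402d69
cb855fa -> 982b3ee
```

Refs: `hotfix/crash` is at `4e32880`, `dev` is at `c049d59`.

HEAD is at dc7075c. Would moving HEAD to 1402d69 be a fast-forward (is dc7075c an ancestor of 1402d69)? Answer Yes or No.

A fast-forward from dc7075c to 1402d69 is possible iff dc7075c is an ancestor of 1402d69.
Ancestors of 1402d69: {1402d69, 779e3a5, 982b3ee, cb855fa, dc7075c}.
dc7075c is among them, so fast-forward is possible.

Yes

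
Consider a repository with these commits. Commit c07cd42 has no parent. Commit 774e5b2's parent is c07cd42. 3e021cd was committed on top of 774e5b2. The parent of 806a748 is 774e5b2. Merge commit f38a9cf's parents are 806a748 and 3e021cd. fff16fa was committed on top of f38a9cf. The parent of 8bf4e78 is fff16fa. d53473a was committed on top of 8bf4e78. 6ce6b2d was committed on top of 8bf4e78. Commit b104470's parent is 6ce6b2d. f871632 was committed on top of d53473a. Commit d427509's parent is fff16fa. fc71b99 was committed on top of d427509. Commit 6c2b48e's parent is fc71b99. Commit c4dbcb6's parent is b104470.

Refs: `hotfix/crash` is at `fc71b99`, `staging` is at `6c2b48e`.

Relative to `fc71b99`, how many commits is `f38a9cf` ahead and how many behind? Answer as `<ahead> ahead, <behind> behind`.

0 ahead, 3 behind

Reachable from f38a9cf: {3e021cd, 774e5b2, 806a748, c07cd42, f38a9cf}.
Reachable from fc71b99: {3e021cd, 774e5b2, 806a748, c07cd42, d427509, f38a9cf, fc71b99, fff16fa}.
Only in f38a9cf's history (ahead): {} — 0.
Only in fc71b99's history (behind): {d427509, fc71b99, fff16fa} — 3.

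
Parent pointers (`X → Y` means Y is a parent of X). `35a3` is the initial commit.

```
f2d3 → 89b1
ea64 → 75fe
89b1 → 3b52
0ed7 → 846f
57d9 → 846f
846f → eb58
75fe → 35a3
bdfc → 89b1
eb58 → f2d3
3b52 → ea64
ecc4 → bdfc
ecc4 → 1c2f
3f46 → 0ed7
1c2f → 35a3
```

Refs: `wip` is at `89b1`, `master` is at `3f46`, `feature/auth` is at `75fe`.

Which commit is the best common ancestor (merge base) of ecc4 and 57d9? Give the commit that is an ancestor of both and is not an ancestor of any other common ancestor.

89b1

Ancestors of ecc4: {1c2f, 35a3, 3b52, 75fe, 89b1, bdfc, ea64, ecc4}.
Ancestors of 57d9: {35a3, 3b52, 57d9, 75fe, 846f, 89b1, ea64, eb58, f2d3}.
Common ancestors: {35a3, 3b52, 75fe, 89b1, ea64}.
Among these, 89b1 is not an ancestor of any other common ancestor — it is the merge base.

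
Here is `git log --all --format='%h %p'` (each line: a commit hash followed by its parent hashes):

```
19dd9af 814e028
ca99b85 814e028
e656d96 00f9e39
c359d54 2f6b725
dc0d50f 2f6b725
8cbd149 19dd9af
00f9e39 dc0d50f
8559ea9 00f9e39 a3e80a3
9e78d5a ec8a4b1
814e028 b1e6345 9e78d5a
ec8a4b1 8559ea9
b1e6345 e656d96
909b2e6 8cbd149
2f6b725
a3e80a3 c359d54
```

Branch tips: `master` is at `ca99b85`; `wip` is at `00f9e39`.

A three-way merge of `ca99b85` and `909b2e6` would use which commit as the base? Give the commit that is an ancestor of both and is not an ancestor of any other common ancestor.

Ancestors of ca99b85: {00f9e39, 2f6b725, 814e028, 8559ea9, 9e78d5a, a3e80a3, b1e6345, c359d54, ca99b85, dc0d50f, e656d96, ec8a4b1}.
Ancestors of 909b2e6: {00f9e39, 19dd9af, 2f6b725, 814e028, 8559ea9, 8cbd149, 909b2e6, 9e78d5a, a3e80a3, b1e6345, c359d54, dc0d50f, e656d96, ec8a4b1}.
Common ancestors: {00f9e39, 2f6b725, 814e028, 8559ea9, 9e78d5a, a3e80a3, b1e6345, c359d54, dc0d50f, e656d96, ec8a4b1}.
Among these, 814e028 is not an ancestor of any other common ancestor — it is the merge base.

814e028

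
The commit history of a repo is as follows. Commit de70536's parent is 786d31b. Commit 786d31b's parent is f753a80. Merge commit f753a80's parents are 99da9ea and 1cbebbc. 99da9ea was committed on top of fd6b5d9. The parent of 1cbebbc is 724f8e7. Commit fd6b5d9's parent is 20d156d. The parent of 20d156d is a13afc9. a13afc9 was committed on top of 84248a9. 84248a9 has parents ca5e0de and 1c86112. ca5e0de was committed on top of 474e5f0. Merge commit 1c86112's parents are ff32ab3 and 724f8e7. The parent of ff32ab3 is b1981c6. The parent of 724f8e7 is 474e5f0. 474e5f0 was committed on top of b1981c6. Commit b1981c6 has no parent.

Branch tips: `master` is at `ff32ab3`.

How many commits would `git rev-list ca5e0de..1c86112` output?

3

Reachable from 1c86112: {1c86112, 474e5f0, 724f8e7, b1981c6, ff32ab3}.
Reachable from ca5e0de: {474e5f0, b1981c6, ca5e0de}.
In 1c86112's history but not ca5e0de's: {1c86112, 724f8e7, ff32ab3} — 3 commits.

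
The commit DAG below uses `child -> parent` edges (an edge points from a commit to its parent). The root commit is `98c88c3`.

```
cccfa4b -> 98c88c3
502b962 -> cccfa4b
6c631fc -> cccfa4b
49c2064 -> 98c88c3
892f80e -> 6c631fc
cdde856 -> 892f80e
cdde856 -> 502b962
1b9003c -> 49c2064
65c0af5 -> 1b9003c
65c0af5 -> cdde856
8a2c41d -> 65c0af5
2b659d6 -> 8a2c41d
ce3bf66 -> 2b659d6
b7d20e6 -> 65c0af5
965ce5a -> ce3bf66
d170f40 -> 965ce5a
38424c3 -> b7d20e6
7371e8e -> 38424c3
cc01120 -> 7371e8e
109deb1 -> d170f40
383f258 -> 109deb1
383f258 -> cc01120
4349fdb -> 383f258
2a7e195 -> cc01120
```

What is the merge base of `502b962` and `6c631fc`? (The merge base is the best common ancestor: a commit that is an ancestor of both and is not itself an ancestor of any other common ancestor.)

Ancestors of 502b962: {502b962, 98c88c3, cccfa4b}.
Ancestors of 6c631fc: {6c631fc, 98c88c3, cccfa4b}.
Common ancestors: {98c88c3, cccfa4b}.
Among these, cccfa4b is not an ancestor of any other common ancestor — it is the merge base.

cccfa4b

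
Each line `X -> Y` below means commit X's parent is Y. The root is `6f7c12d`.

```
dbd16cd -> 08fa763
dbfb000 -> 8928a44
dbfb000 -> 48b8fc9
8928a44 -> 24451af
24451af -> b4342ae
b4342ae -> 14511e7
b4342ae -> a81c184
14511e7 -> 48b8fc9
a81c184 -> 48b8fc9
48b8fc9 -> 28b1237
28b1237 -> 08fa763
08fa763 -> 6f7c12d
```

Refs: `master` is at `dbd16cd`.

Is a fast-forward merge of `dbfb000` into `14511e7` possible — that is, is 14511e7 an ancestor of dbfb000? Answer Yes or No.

A fast-forward from 14511e7 to dbfb000 is possible iff 14511e7 is an ancestor of dbfb000.
Ancestors of dbfb000: {08fa763, 14511e7, 24451af, 28b1237, 48b8fc9, 6f7c12d, 8928a44, a81c184, b4342ae, dbfb000}.
14511e7 is among them, so fast-forward is possible.

Yes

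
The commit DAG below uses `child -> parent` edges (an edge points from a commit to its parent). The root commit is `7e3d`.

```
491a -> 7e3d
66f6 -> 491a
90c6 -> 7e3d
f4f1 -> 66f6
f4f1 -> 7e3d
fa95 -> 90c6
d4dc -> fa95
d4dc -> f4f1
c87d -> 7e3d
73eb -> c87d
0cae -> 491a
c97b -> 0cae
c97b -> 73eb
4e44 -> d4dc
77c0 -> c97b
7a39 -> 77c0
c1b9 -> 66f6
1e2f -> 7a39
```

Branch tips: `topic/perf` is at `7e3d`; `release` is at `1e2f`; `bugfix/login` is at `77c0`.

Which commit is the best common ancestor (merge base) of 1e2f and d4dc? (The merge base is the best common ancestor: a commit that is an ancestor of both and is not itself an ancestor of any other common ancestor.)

491a

Ancestors of 1e2f: {0cae, 1e2f, 491a, 73eb, 77c0, 7a39, 7e3d, c87d, c97b}.
Ancestors of d4dc: {491a, 66f6, 7e3d, 90c6, d4dc, f4f1, fa95}.
Common ancestors: {491a, 7e3d}.
Among these, 491a is not an ancestor of any other common ancestor — it is the merge base.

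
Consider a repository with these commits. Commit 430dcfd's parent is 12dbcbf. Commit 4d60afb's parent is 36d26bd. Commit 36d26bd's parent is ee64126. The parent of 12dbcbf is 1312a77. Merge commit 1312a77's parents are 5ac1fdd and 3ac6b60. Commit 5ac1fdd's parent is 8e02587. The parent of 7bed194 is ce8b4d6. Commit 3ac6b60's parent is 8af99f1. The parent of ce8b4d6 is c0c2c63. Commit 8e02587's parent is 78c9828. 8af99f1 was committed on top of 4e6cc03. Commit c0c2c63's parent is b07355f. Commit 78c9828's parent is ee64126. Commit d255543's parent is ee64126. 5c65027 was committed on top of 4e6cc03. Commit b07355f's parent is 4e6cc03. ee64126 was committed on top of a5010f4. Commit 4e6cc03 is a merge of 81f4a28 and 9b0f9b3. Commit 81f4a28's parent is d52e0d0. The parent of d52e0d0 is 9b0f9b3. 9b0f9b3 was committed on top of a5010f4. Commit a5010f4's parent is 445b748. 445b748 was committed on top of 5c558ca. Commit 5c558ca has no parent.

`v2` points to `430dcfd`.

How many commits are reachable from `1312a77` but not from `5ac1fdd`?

7

Reachable from 1312a77: {1312a77, 3ac6b60, 445b748, 4e6cc03, 5ac1fdd, 5c558ca, 78c9828, 81f4a28, 8af99f1, 8e02587, 9b0f9b3, a5010f4, d52e0d0, ee64126}.
Reachable from 5ac1fdd: {445b748, 5ac1fdd, 5c558ca, 78c9828, 8e02587, a5010f4, ee64126}.
In 1312a77's history but not 5ac1fdd's: {1312a77, 3ac6b60, 4e6cc03, 81f4a28, 8af99f1, 9b0f9b3, d52e0d0} — 7 commits.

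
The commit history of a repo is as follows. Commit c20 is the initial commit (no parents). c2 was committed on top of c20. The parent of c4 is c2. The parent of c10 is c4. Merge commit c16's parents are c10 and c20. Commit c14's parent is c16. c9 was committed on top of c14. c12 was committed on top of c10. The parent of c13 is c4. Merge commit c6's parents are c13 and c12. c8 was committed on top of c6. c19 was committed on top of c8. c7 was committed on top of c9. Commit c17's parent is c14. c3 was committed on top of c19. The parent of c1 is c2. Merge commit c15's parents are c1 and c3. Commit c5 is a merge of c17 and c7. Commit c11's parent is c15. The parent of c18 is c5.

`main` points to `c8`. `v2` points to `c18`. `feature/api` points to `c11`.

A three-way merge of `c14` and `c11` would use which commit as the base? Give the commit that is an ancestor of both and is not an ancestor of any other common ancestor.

c10

Ancestors of c14: {c10, c14, c16, c2, c20, c4}.
Ancestors of c11: {c1, c10, c11, c12, c13, c15, c19, c2, c20, c3, c4, c6, c8}.
Common ancestors: {c10, c2, c20, c4}.
Among these, c10 is not an ancestor of any other common ancestor — it is the merge base.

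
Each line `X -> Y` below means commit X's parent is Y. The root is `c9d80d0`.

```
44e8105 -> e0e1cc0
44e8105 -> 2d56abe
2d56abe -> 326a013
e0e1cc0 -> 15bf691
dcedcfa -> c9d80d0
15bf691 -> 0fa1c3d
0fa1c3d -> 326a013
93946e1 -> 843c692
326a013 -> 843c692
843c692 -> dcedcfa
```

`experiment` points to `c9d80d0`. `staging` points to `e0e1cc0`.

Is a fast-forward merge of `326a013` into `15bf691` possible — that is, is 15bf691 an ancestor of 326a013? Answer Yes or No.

A fast-forward from 15bf691 to 326a013 is possible iff 15bf691 is an ancestor of 326a013.
Ancestors of 326a013: {326a013, 843c692, c9d80d0, dcedcfa}.
15bf691 is not among them, so fast-forward is not possible.

No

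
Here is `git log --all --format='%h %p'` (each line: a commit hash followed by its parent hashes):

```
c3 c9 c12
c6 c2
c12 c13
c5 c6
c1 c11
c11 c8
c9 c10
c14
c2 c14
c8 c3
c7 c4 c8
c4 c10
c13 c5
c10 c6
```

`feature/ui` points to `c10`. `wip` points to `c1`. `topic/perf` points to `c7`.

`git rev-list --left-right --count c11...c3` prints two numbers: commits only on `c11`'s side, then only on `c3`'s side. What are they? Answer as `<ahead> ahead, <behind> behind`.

Reachable from c11: {c10, c11, c12, c13, c14, c2, c3, c5, c6, c8, c9}.
Reachable from c3: {c10, c12, c13, c14, c2, c3, c5, c6, c9}.
Only in c11's history (ahead): {c11, c8} — 2.
Only in c3's history (behind): {} — 0.

2 ahead, 0 behind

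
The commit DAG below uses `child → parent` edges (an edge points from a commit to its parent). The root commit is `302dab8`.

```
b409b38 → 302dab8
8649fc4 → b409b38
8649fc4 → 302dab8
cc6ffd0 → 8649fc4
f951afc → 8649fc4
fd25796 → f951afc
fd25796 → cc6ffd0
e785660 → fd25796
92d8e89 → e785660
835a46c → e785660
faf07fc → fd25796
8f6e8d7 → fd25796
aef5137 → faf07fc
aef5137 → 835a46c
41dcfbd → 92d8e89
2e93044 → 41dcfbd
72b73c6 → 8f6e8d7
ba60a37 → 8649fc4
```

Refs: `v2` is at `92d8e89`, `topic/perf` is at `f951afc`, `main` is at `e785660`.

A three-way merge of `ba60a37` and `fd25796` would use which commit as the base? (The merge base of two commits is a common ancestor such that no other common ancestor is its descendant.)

8649fc4

Ancestors of ba60a37: {302dab8, 8649fc4, b409b38, ba60a37}.
Ancestors of fd25796: {302dab8, 8649fc4, b409b38, cc6ffd0, f951afc, fd25796}.
Common ancestors: {302dab8, 8649fc4, b409b38}.
Among these, 8649fc4 is not an ancestor of any other common ancestor — it is the merge base.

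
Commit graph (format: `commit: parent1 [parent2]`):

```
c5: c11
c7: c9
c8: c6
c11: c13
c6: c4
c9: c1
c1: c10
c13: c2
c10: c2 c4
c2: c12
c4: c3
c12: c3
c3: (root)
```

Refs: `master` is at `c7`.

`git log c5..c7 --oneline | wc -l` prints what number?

5

Reachable from c7: {c1, c10, c12, c2, c3, c4, c7, c9}.
Reachable from c5: {c11, c12, c13, c2, c3, c5}.
In c7's history but not c5's: {c1, c10, c4, c7, c9} — 5 commits.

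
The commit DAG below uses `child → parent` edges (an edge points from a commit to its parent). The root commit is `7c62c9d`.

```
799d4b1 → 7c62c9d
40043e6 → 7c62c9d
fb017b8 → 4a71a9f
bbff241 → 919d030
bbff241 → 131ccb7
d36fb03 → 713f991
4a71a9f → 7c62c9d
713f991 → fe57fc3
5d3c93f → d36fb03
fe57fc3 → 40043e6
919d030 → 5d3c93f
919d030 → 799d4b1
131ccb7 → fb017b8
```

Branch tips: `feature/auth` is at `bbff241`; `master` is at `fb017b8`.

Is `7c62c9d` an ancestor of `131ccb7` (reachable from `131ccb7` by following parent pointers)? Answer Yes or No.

Ancestors of 131ccb7 (commits reachable by following parents): {131ccb7, 4a71a9f, 7c62c9d, fb017b8}.
7c62c9d is in that set, so it is an ancestor of 131ccb7.

Yes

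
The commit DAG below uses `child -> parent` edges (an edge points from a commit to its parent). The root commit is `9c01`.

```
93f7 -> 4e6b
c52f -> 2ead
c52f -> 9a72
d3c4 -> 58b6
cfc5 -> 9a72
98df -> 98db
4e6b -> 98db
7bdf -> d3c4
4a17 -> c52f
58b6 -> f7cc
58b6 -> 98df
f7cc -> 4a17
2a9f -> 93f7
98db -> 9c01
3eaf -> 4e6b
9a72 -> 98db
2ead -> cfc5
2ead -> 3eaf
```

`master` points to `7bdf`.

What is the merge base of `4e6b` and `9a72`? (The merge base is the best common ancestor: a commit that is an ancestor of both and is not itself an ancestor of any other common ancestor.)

Ancestors of 4e6b: {4e6b, 98db, 9c01}.
Ancestors of 9a72: {98db, 9a72, 9c01}.
Common ancestors: {98db, 9c01}.
Among these, 98db is not an ancestor of any other common ancestor — it is the merge base.

98db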